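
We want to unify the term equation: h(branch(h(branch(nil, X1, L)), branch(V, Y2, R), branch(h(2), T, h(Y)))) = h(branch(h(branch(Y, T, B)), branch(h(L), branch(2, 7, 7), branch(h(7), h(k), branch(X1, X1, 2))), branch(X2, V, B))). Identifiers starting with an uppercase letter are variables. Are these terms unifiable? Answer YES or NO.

YES

Decompose h/1: branch(h(branch(nil, X1, L)), branch(V, Y2, R), branch(h(2), T, h(Y))) = branch(h(branch(Y, T, B)), branch(h(L), branch(2, 7, 7), branch(h(7), h(k), branch(X1, X1, 2))), branch(X2, V, B)).
Decompose branch/3: h(branch(nil, X1, L)) = h(branch(Y, T, B)),  branch(V, Y2, R) = branch(h(L), branch(2, 7, 7), branch(h(7), h(k), branch(X1, X1, 2))),  branch(h(2), T, h(Y)) = branch(X2, V, B).
Decompose h/1: branch(nil, X1, L) = branch(Y, T, B).
Decompose branch/3: nil = Y,  X1 = T,  L = B.
Bind Y := nil; substituting into the one remaining equation that mentions Y gives: branch(h(2), T, h(nil)) = branch(X2, V, B).
Bind X1 := T; substituting into the one remaining equation that mentions X1 gives: branch(V, Y2, R) = branch(h(L), branch(2, 7, 7), branch(h(7), h(k), branch(T, T, 2))).
Bind L := B; substituting into the one remaining equation that mentions L gives: branch(V, Y2, R) = branch(h(B), branch(2, 7, 7), branch(h(7), h(k), branch(T, T, 2))).
Decompose branch/3: V = h(B),  Y2 = branch(2, 7, 7),  R = branch(h(7), h(k), branch(T, T, 2)).
Bind V := h(B); substituting into the one remaining equation that mentions V gives: branch(h(2), T, h(nil)) = branch(X2, h(B), B).
Bind Y2 := branch(2, 7, 7); no other remaining equation mentions Y2.
Bind R := branch(h(7), h(k), branch(T, T, 2)); no other remaining equation mentions R.
Decompose branch/3: h(2) = X2,  T = h(B),  h(nil) = B.
Bind X2 := h(2); no other remaining equation mentions X2.
Bind T := h(B); no other remaining equation mentions T. Substituting into the earlier bindings gives X1 := h(B), R := branch(h(7), h(k), branch(h(B), h(B), 2)).
Bind B := h(nil). Substituting into the earlier bindings gives X1 := h(h(nil)), L := h(nil), V := h(h(nil)), R := branch(h(7), h(k), branch(h(h(nil)), h(h(nil)), 2)), T := h(h(nil)).
No equations remain and no clash or occurs-check failure arose, so a unifier exists.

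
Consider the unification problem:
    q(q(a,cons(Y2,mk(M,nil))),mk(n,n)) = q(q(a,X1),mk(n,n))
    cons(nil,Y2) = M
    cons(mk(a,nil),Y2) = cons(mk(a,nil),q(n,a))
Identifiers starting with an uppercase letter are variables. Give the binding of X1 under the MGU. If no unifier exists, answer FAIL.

Decompose q/2: q(a,cons(Y2,mk(M,nil))) = q(a,X1),  mk(n,n) = mk(n,n).
Decompose q/2: a = a,  cons(Y2,mk(M,nil)) = X1.
Delete trivial equation a = a.
Bind X1 := cons(Y2,mk(M,nil)); no other remaining equation mentions X1.
Delete trivial equation mk(n,n) = mk(n,n).
Bind M := cons(nil,Y2); no other remaining equation mentions M. Substituting into the earlier binding gives X1 := cons(Y2,mk(cons(nil,Y2),nil)).
Decompose cons/2: mk(a,nil) = mk(a,nil),  Y2 = q(n,a).
Delete trivial equation mk(a,nil) = mk(a,nil).
Bind Y2 := q(n,a). Substituting into the earlier bindings gives X1 := cons(q(n,a),mk(cons(nil,q(n,a)),nil)), M := cons(nil,q(n,a)).
MGU = { X1 ↦ cons(q(n,a),mk(cons(nil,q(n,a)),nil)), M ↦ cons(nil,q(n,a)), Y2 ↦ q(n,a) }, so X1 ↦ cons(q(n,a),mk(cons(nil,q(n,a)),nil)).

cons(q(n,a),mk(cons(nil,q(n,a)),nil))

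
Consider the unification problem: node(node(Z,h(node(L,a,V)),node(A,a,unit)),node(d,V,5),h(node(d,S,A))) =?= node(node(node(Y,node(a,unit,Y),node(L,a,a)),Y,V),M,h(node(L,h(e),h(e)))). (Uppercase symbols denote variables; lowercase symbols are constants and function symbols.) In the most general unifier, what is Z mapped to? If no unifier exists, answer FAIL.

Decompose node/3: node(Z,h(node(L,a,V)),node(A,a,unit)) =?= node(node(Y,node(a,unit,Y),node(L,a,a)),Y,V),  node(d,V,5) =?= M,  h(node(d,S,A)) =?= h(node(L,h(e),h(e))).
Decompose node/3: Z =?= node(Y,node(a,unit,Y),node(L,a,a)),  h(node(L,a,V)) =?= Y,  node(A,a,unit) =?= V.
Bind Z := node(Y,node(a,unit,Y),node(L,a,a)); no other remaining equation mentions Z.
Bind Y := h(node(L,a,V)); no other remaining equation mentions Y. Substituting into the earlier binding gives Z := node(h(node(L,a,V)),node(a,unit,h(node(L,a,V))),node(L,a,a)).
Bind V := node(A,a,unit); substituting into the one remaining equation that mentions V gives: node(d,node(A,a,unit),5) =?= M. Substituting into the earlier bindings gives Z := node(h(node(L,a,node(A,a,unit))),node(a,unit,h(node(L,a,node(A,a,unit)))),node(L,a,a)), Y := h(node(L,a,node(A,a,unit))).
Bind M := node(d,node(A,a,unit),5); no other remaining equation mentions M.
Decompose h/1: node(d,S,A) =?= node(L,h(e),h(e)).
Decompose node/3: d =?= L,  S =?= h(e),  A =?= h(e).
Bind L := d; no other remaining equation mentions L. Substituting into the earlier bindings gives Z := node(h(node(d,a,node(A,a,unit))),node(a,unit,h(node(d,a,node(A,a,unit)))),node(d,a,a)), Y := h(node(d,a,node(A,a,unit))).
Bind S := h(e); no other remaining equation mentions S.
Bind A := h(e). Substituting into the earlier bindings gives Z := node(h(node(d,a,node(h(e),a,unit))),node(a,unit,h(node(d,a,node(h(e),a,unit)))),node(d,a,a)), Y := h(node(d,a,node(h(e),a,unit))), V := node(h(e),a,unit), M := node(d,node(h(e),a,unit),5).
MGU = { Z -> node(h(node(d,a,node(h(e),a,unit))),node(a,unit,h(node(d,a,node(h(e),a,unit)))),node(d,a,a)), Y -> h(node(d,a,node(h(e),a,unit))), V -> node(h(e),a,unit), M -> node(d,node(h(e),a,unit),5), L -> d, S -> h(e), A -> h(e) }, so Z -> node(h(node(d,a,node(h(e),a,unit))),node(a,unit,h(node(d,a,node(h(e),a,unit)))),node(d,a,a)).

node(h(node(d,a,node(h(e),a,unit))),node(a,unit,h(node(d,a,node(h(e),a,unit)))),node(d,a,a))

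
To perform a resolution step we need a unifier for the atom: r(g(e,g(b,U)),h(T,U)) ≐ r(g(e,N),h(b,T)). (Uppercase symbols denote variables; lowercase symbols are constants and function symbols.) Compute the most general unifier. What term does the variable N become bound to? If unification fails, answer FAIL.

Decompose r/2: g(e,g(b,U)) ≐ g(e,N),  h(T,U) ≐ h(b,T).
Decompose g/2: e ≐ e,  g(b,U) ≐ N.
Delete trivial equation e ≐ e.
Bind N := g(b,U); no other remaining equation mentions N.
Decompose h/2: T ≐ b,  U ≐ T.
Bind T := b; substituting into the remaining equation gives: U ≐ b.
Bind U := b. Substituting into the earlier binding gives N := g(b,b).
MGU = { N := g(b,b), T := b, U := b }, so N := g(b,b).

g(b,b)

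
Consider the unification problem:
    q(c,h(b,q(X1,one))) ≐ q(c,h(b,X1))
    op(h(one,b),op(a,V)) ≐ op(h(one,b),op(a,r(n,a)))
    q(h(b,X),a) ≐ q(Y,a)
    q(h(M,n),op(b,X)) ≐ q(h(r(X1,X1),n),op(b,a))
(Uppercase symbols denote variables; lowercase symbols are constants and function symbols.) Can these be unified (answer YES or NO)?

NO

Decompose q/2: c ≐ c,  h(b,q(X1,one)) ≐ h(b,X1).
Delete trivial equation c ≐ c.
Decompose h/2: b ≐ b,  q(X1,one) ≐ X1.
Delete trivial equation b ≐ b.
Occurs check fails: X1 occurs in q(X1,one); the equation X1 ≐ q(X1,one) has no finite solution.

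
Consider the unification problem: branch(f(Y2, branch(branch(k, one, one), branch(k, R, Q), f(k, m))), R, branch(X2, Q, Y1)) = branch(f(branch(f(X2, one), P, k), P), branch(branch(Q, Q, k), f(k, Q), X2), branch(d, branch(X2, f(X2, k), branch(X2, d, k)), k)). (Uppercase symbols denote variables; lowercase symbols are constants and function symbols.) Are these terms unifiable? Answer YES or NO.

Decompose branch/3: f(Y2, branch(branch(k, one, one), branch(k, R, Q), f(k, m))) = f(branch(f(X2, one), P, k), P),  R = branch(branch(Q, Q, k), f(k, Q), X2),  branch(X2, Q, Y1) = branch(d, branch(X2, f(X2, k), branch(X2, d, k)), k).
Decompose f/2: Y2 = branch(f(X2, one), P, k),  branch(branch(k, one, one), branch(k, R, Q), f(k, m)) = P.
Bind Y2 := branch(f(X2, one), P, k); no other remaining equation mentions Y2.
Bind P := branch(branch(k, one, one), branch(k, R, Q), f(k, m)); no other remaining equation mentions P. Substituting into the earlier binding gives Y2 := branch(f(X2, one), branch(branch(k, one, one), branch(k, R, Q), f(k, m)), k).
Bind R := branch(branch(Q, Q, k), f(k, Q), X2); no other remaining equation mentions R. Substituting into the earlier bindings gives Y2 := branch(f(X2, one), branch(branch(k, one, one), branch(k, branch(branch(Q, Q, k), f(k, Q), X2), Q), f(k, m)), k), P := branch(branch(k, one, one), branch(k, branch(branch(Q, Q, k), f(k, Q), X2), Q), f(k, m)).
Decompose branch/3: X2 = d,  Q = branch(X2, f(X2, k), branch(X2, d, k)),  Y1 = k.
Bind X2 := d; substituting into the one remaining equation that mentions X2 gives: Q = branch(d, f(d, k), branch(d, d, k)). Substituting into the earlier bindings gives Y2 := branch(f(d, one), branch(branch(k, one, one), branch(k, branch(branch(Q, Q, k), f(k, Q), d), Q), f(k, m)), k), P := branch(branch(k, one, one), branch(k, branch(branch(Q, Q, k), f(k, Q), d), Q), f(k, m)), R := branch(branch(Q, Q, k), f(k, Q), d).
Bind Q := branch(d, f(d, k), branch(d, d, k)); no other remaining equation mentions Q. Substituting into the earlier bindings gives Y2 := branch(f(d, one), branch(branch(k, one, one), branch(k, branch(branch(branch(d, f(d, k), branch(d, d, k)), branch(d, f(d, k), branch(d, d, k)), k), f(k, branch(d, f(d, k), branch(d, d, k))), d), branch(d, f(d, k), branch(d, d, k))), f(k, m)), k), P := branch(branch(k, one, one), branch(k, branch(branch(branch(d, f(d, k), branch(d, d, k)), branch(d, f(d, k), branch(d, d, k)), k), f(k, branch(d, f(d, k), branch(d, d, k))), d), branch(d, f(d, k), branch(d, d, k))), f(k, m)), R := branch(branch(branch(d, f(d, k), branch(d, d, k)), branch(d, f(d, k), branch(d, d, k)), k), f(k, branch(d, f(d, k), branch(d, d, k))), d).
Bind Y1 := k.
No equations remain and no clash or occurs-check failure arose, so a unifier exists.

YES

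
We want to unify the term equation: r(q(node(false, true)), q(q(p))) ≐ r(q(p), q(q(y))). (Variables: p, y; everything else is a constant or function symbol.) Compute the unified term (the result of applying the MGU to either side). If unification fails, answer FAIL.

r(q(node(false, true)), q(q(node(false, true))))

Decompose r/2: q(node(false, true)) ≐ q(p),  q(q(p)) ≐ q(q(y)).
Decompose q/1: node(false, true) ≐ p.
Bind p := node(false, true); substituting into the remaining equation gives: q(q(node(false, true))) ≐ q(q(y)).
Decompose q/1: q(node(false, true)) ≐ q(y).
Decompose q/1: node(false, true) ≐ y.
Bind y := node(false, true).
Applying the MGU to either side gives r(q(node(false, true)), q(q(node(false, true)))).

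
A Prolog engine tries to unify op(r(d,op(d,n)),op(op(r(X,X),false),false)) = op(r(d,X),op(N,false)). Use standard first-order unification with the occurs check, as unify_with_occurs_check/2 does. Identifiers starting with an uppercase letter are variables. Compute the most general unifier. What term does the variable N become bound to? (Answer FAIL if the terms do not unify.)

Decompose op/2: r(d,op(d,n)) = r(d,X),  op(op(r(X,X),false),false) = op(N,false).
Decompose r/2: d = d,  op(d,n) = X.
Delete trivial equation d = d.
Bind X := op(d,n); substituting into the remaining equation gives: op(op(r(op(d,n),op(d,n)),false),false) = op(N,false).
Decompose op/2: op(r(op(d,n),op(d,n)),false) = N,  false = false.
Bind N := op(r(op(d,n),op(d,n)),false); no other remaining equation mentions N.
Delete trivial equation false = false.
MGU = { X -> op(d,n), N -> op(r(op(d,n),op(d,n)),false) }, so N -> op(r(op(d,n),op(d,n)),false).

op(r(op(d,n),op(d,n)),false)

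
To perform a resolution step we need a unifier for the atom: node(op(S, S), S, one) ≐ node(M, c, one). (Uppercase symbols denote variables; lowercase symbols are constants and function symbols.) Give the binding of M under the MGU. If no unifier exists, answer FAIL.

Decompose node/3: op(S, S) ≐ M,  S ≐ c,  one ≐ one.
Bind M := op(S, S); no other remaining equation mentions M.
Bind S := c; no other remaining equation mentions S. Substituting into the earlier binding gives M := op(c, c).
Delete trivial equation one ≐ one.
MGU = { M := op(c, c), S := c }, so M := op(c, c).

op(c, c)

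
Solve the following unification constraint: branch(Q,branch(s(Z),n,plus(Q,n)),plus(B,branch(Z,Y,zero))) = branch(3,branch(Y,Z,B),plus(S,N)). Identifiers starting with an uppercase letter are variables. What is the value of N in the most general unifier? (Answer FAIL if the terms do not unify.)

branch(n,s(n),zero)

Decompose branch/3: Q = 3,  branch(s(Z),n,plus(Q,n)) = branch(Y,Z,B),  plus(B,branch(Z,Y,zero)) = plus(S,N).
Bind Q := 3; substituting into the one remaining equation that mentions Q gives: branch(s(Z),n,plus(3,n)) = branch(Y,Z,B).
Decompose branch/3: s(Z) = Y,  n = Z,  plus(3,n) = B.
Bind Y := s(Z); substituting into the one remaining equation that mentions Y gives: plus(B,branch(Z,s(Z),zero)) = plus(S,N).
Bind Z := n; substituting into the one remaining equation that mentions Z gives: plus(B,branch(n,s(n),zero)) = plus(S,N). Substituting into the earlier binding gives Y := s(n).
Bind B := plus(3,n); substituting into the remaining equation gives: plus(plus(3,n),branch(n,s(n),zero)) = plus(S,N).
Decompose plus/2: plus(3,n) = S,  branch(n,s(n),zero) = N.
Bind S := plus(3,n); no other remaining equation mentions S.
Bind N := branch(n,s(n),zero).
MGU = { Q -> 3, Y -> s(n), Z -> n, B -> plus(3,n), S -> plus(3,n), N -> branch(n,s(n),zero) }, so N -> branch(n,s(n),zero).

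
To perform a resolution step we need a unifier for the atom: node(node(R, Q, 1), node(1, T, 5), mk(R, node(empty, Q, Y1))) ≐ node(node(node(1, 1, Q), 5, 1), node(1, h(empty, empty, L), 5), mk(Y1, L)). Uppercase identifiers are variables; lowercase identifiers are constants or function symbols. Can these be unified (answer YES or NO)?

Decompose node/3: node(R, Q, 1) ≐ node(node(1, 1, Q), 5, 1),  node(1, T, 5) ≐ node(1, h(empty, empty, L), 5),  mk(R, node(empty, Q, Y1)) ≐ mk(Y1, L).
Decompose node/3: R ≐ node(1, 1, Q),  Q ≐ 5,  1 ≐ 1.
Bind R := node(1, 1, Q); substituting into the one remaining equation that mentions R gives: mk(node(1, 1, Q), node(empty, Q, Y1)) ≐ mk(Y1, L).
Bind Q := 5; substituting into the one remaining equation that mentions Q gives: mk(node(1, 1, 5), node(empty, 5, Y1)) ≐ mk(Y1, L). Substituting into the earlier binding gives R := node(1, 1, 5).
Delete trivial equation 1 ≐ 1.
Decompose node/3: 1 ≐ 1,  T ≐ h(empty, empty, L),  5 ≐ 5.
Delete trivial equation 1 ≐ 1.
Bind T := h(empty, empty, L); no other remaining equation mentions T.
Delete trivial equation 5 ≐ 5.
Decompose mk/2: node(1, 1, 5) ≐ Y1,  node(empty, 5, Y1) ≐ L.
Bind Y1 := node(1, 1, 5); substituting into the remaining equation gives: node(empty, 5, node(1, 1, 5)) ≐ L.
Bind L := node(empty, 5, node(1, 1, 5)). Substituting into the earlier binding gives T := h(empty, empty, node(empty, 5, node(1, 1, 5))).
No equations remain and no clash or occurs-check failure arose, so a unifier exists.

YES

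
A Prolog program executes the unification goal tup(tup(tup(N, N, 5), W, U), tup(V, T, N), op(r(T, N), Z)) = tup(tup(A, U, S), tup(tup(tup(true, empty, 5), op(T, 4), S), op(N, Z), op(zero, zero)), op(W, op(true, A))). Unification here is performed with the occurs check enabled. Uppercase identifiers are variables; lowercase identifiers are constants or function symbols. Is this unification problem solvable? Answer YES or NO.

YES

Decompose tup/3: tup(tup(N, N, 5), W, U) = tup(A, U, S),  tup(V, T, N) = tup(tup(tup(true, empty, 5), op(T, 4), S), op(N, Z), op(zero, zero)),  op(r(T, N), Z) = op(W, op(true, A)).
Decompose tup/3: tup(N, N, 5) = A,  W = U,  U = S.
Bind A := tup(N, N, 5); substituting into the one remaining equation that mentions A gives: op(r(T, N), Z) = op(W, op(true, tup(N, N, 5))).
Bind W := U; substituting into the one remaining equation that mentions W gives: op(r(T, N), Z) = op(U, op(true, tup(N, N, 5))).
Bind U := S; substituting into the one remaining equation that mentions U gives: op(r(T, N), Z) = op(S, op(true, tup(N, N, 5))). Substituting into the earlier binding gives W := S.
Decompose tup/3: V = tup(tup(true, empty, 5), op(T, 4), S),  T = op(N, Z),  N = op(zero, zero).
Bind V := tup(tup(true, empty, 5), op(T, 4), S); no other remaining equation mentions V.
Bind T := op(N, Z); substituting into the one remaining equation that mentions T gives: op(r(op(N, Z), N), Z) = op(S, op(true, tup(N, N, 5))). Substituting into the earlier binding gives V := tup(tup(true, empty, 5), op(op(N, Z), 4), S).
Bind N := op(zero, zero); substituting into the remaining equation gives: op(r(op(op(zero, zero), Z), op(zero, zero)), Z) = op(S, op(true, tup(op(zero, zero), op(zero, zero), 5))). Substituting into the earlier bindings gives A := tup(op(zero, zero), op(zero, zero), 5), V := tup(tup(true, empty, 5), op(op(op(zero, zero), Z), 4), S), T := op(op(zero, zero), Z).
Decompose op/2: r(op(op(zero, zero), Z), op(zero, zero)) = S,  Z = op(true, tup(op(zero, zero), op(zero, zero), 5)).
Bind S := r(op(op(zero, zero), Z), op(zero, zero)); no other remaining equation mentions S. Substituting into the earlier bindings gives W := r(op(op(zero, zero), Z), op(zero, zero)), U := r(op(op(zero, zero), Z), op(zero, zero)), V := tup(tup(true, empty, 5), op(op(op(zero, zero), Z), 4), r(op(op(zero, zero), Z), op(zero, zero))).
Bind Z := op(true, tup(op(zero, zero), op(zero, zero), 5)). Substituting into the earlier bindings gives W := r(op(op(zero, zero), op(true, tup(op(zero, zero), op(zero, zero), 5))), op(zero, zero)), U := r(op(op(zero, zero), op(true, tup(op(zero, zero), op(zero, zero), 5))), op(zero, zero)), V := tup(tup(true, empty, 5), op(op(op(zero, zero), op(true, tup(op(zero, zero), op(zero, zero), 5))), 4), r(op(op(zero, zero), op(true, tup(op(zero, zero), op(zero, zero), 5))), op(zero, zero))), T := op(op(zero, zero), op(true, tup(op(zero, zero), op(zero, zero), 5))), S := r(op(op(zero, zero), op(true, tup(op(zero, zero), op(zero, zero), 5))), op(zero, zero)).
No equations remain and no clash or occurs-check failure arose, so a unifier exists.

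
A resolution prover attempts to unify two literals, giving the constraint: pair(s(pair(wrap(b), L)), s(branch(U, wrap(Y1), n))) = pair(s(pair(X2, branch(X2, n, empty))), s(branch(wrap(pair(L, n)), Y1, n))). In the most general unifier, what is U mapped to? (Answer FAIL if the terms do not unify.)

FAIL

Decompose pair/2: s(pair(wrap(b), L)) = s(pair(X2, branch(X2, n, empty))),  s(branch(U, wrap(Y1), n)) = s(branch(wrap(pair(L, n)), Y1, n)).
Decompose s/1: pair(wrap(b), L) = pair(X2, branch(X2, n, empty)).
Decompose pair/2: wrap(b) = X2,  L = branch(X2, n, empty).
Bind X2 := wrap(b); substituting into the one remaining equation that mentions X2 gives: L = branch(wrap(b), n, empty).
Bind L := branch(wrap(b), n, empty); substituting into the remaining equation gives: s(branch(U, wrap(Y1), n)) = s(branch(wrap(pair(branch(wrap(b), n, empty), n)), Y1, n)).
Decompose s/1: branch(U, wrap(Y1), n) = branch(wrap(pair(branch(wrap(b), n, empty), n)), Y1, n).
Decompose branch/3: U = wrap(pair(branch(wrap(b), n, empty), n)),  wrap(Y1) = Y1,  n = n.
Bind U := wrap(pair(branch(wrap(b), n, empty), n)); no other remaining equation mentions U.
Occurs check fails: Y1 occurs in wrap(Y1); the equation Y1 = wrap(Y1) has no finite solution.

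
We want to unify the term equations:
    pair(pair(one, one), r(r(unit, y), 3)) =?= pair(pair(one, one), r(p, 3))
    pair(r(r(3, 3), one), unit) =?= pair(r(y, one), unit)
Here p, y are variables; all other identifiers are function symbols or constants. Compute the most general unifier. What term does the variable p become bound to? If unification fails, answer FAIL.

Decompose pair/2: pair(one, one) =?= pair(one, one),  r(r(unit, y), 3) =?= r(p, 3).
Delete trivial equation pair(one, one) =?= pair(one, one).
Decompose r/2: r(unit, y) =?= p,  3 =?= 3.
Bind p := r(unit, y); no other remaining equation mentions p.
Delete trivial equation 3 =?= 3.
Decompose pair/2: r(r(3, 3), one) =?= r(y, one),  unit =?= unit.
Decompose r/2: r(3, 3) =?= y,  one =?= one.
Bind y := r(3, 3); no other remaining equation mentions y. Substituting into the earlier binding gives p := r(unit, r(3, 3)).
Delete trivial equation one =?= one.
Delete trivial equation unit =?= unit.
MGU = { p -> r(unit, r(3, 3)), y -> r(3, 3) }, so p -> r(unit, r(3, 3)).

r(unit, r(3, 3))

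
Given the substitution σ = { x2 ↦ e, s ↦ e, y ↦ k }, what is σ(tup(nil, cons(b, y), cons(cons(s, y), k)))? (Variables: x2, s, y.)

Replace each occurrence of s with e.
Replace each occurrence of y with k.
Result: tup(nil, cons(b, k), cons(cons(e, k), k)).

tup(nil, cons(b, k), cons(cons(e, k), k))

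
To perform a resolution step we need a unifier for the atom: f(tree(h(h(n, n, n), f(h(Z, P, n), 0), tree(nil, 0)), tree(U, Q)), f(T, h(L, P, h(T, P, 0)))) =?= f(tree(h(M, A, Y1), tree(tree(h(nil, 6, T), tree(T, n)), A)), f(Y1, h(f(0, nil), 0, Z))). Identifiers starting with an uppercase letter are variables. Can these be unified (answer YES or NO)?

YES

Decompose f/2: tree(h(h(n, n, n), f(h(Z, P, n), 0), tree(nil, 0)), tree(U, Q)) =?= tree(h(M, A, Y1), tree(tree(h(nil, 6, T), tree(T, n)), A)),  f(T, h(L, P, h(T, P, 0))) =?= f(Y1, h(f(0, nil), 0, Z)).
Decompose tree/2: h(h(n, n, n), f(h(Z, P, n), 0), tree(nil, 0)) =?= h(M, A, Y1),  tree(U, Q) =?= tree(tree(h(nil, 6, T), tree(T, n)), A).
Decompose h/3: h(n, n, n) =?= M,  f(h(Z, P, n), 0) =?= A,  tree(nil, 0) =?= Y1.
Bind M := h(n, n, n); no other remaining equation mentions M.
Bind A := f(h(Z, P, n), 0); substituting into the one remaining equation that mentions A gives: tree(U, Q) =?= tree(tree(h(nil, 6, T), tree(T, n)), f(h(Z, P, n), 0)).
Bind Y1 := tree(nil, 0); substituting into the one remaining equation that mentions Y1 gives: f(T, h(L, P, h(T, P, 0))) =?= f(tree(nil, 0), h(f(0, nil), 0, Z)).
Decompose tree/2: U =?= tree(h(nil, 6, T), tree(T, n)),  Q =?= f(h(Z, P, n), 0).
Bind U := tree(h(nil, 6, T), tree(T, n)); no other remaining equation mentions U.
Bind Q := f(h(Z, P, n), 0); no other remaining equation mentions Q.
Decompose f/2: T =?= tree(nil, 0),  h(L, P, h(T, P, 0)) =?= h(f(0, nil), 0, Z).
Bind T := tree(nil, 0); substituting into the remaining equation gives: h(L, P, h(tree(nil, 0), P, 0)) =?= h(f(0, nil), 0, Z). Substituting into the earlier binding gives U := tree(h(nil, 6, tree(nil, 0)), tree(tree(nil, 0), n)).
Decompose h/3: L =?= f(0, nil),  P =?= 0,  h(tree(nil, 0), P, 0) =?= Z.
Bind L := f(0, nil); no other remaining equation mentions L.
Bind P := 0; substituting into the remaining equation gives: h(tree(nil, 0), 0, 0) =?= Z. Substituting into the earlier bindings gives A := f(h(Z, 0, n), 0), Q := f(h(Z, 0, n), 0).
Bind Z := h(tree(nil, 0), 0, 0). Substituting into the earlier bindings gives A := f(h(h(tree(nil, 0), 0, 0), 0, n), 0), Q := f(h(h(tree(nil, 0), 0, 0), 0, n), 0).
No equations remain and no clash or occurs-check failure arose, so a unifier exists.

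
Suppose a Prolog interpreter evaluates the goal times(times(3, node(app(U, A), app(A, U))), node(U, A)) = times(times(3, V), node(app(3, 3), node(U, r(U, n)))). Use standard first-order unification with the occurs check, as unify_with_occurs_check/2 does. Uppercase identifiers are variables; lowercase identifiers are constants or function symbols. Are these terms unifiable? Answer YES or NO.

Decompose times/2: times(3, node(app(U, A), app(A, U))) = times(3, V),  node(U, A) = node(app(3, 3), node(U, r(U, n))).
Decompose times/2: 3 = 3,  node(app(U, A), app(A, U)) = V.
Delete trivial equation 3 = 3.
Bind V := node(app(U, A), app(A, U)); no other remaining equation mentions V.
Decompose node/2: U = app(3, 3),  A = node(U, r(U, n)).
Bind U := app(3, 3); substituting into the remaining equation gives: A = node(app(3, 3), r(app(3, 3), n)). Substituting into the earlier binding gives V := node(app(app(3, 3), A), app(A, app(3, 3))).
Bind A := node(app(3, 3), r(app(3, 3), n)). Substituting into the earlier binding gives V := node(app(app(3, 3), node(app(3, 3), r(app(3, 3), n))), app(node(app(3, 3), r(app(3, 3), n)), app(3, 3))).
No equations remain and no clash or occurs-check failure arose, so a unifier exists.

YES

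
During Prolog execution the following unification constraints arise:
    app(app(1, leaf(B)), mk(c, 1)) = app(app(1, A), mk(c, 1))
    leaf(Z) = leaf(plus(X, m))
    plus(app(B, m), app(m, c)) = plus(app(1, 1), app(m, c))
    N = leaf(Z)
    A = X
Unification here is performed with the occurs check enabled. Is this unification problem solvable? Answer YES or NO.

Decompose app/2: app(1, leaf(B)) = app(1, A),  mk(c, 1) = mk(c, 1).
Decompose app/2: 1 = 1,  leaf(B) = A.
Delete trivial equation 1 = 1.
Bind A := leaf(B); substituting into the one remaining equation that mentions A gives: leaf(B) = X.
Delete trivial equation mk(c, 1) = mk(c, 1).
Decompose leaf/1: Z = plus(X, m).
Bind Z := plus(X, m); substituting into the one remaining equation that mentions Z gives: N = leaf(plus(X, m)).
Decompose plus/2: app(B, m) = app(1, 1),  app(m, c) = app(m, c).
Decompose app/2: B = 1,  m = 1.
Bind B := 1; substituting into the one remaining equation that mentions B gives: leaf(1) = X. Substituting into the earlier binding gives A := leaf(1).
Clash: constants m and 1 differ; no unifier exists.

NO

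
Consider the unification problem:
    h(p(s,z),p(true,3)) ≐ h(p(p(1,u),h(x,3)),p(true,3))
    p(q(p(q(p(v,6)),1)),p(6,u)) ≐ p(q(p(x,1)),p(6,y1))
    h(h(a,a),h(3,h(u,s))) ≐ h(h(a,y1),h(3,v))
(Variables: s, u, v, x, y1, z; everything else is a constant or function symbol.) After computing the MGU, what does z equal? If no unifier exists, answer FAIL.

Decompose h/2: p(s,z) ≐ p(p(1,u),h(x,3)),  p(true,3) ≐ p(true,3).
Decompose p/2: s ≐ p(1,u),  z ≐ h(x,3).
Bind s := p(1,u); substituting into the one remaining equation that mentions s gives: h(h(a,a),h(3,h(u,p(1,u)))) ≐ h(h(a,y1),h(3,v)).
Bind z := h(x,3); no other remaining equation mentions z.
Delete trivial equation p(true,3) ≐ p(true,3).
Decompose p/2: q(p(q(p(v,6)),1)) ≐ q(p(x,1)),  p(6,u) ≐ p(6,y1).
Decompose q/1: p(q(p(v,6)),1) ≐ p(x,1).
Decompose p/2: q(p(v,6)) ≐ x,  1 ≐ 1.
Bind x := q(p(v,6)); no other remaining equation mentions x. Substituting into the earlier binding gives z := h(q(p(v,6)),3).
Delete trivial equation 1 ≐ 1.
Decompose p/2: 6 ≐ 6,  u ≐ y1.
Delete trivial equation 6 ≐ 6.
Bind u := y1; substituting into the remaining equation gives: h(h(a,a),h(3,h(y1,p(1,y1)))) ≐ h(h(a,y1),h(3,v)). Substituting into the earlier binding gives s := p(1,y1).
Decompose h/2: h(a,a) ≐ h(a,y1),  h(3,h(y1,p(1,y1))) ≐ h(3,v).
Decompose h/2: a ≐ a,  a ≐ y1.
Delete trivial equation a ≐ a.
Bind y1 := a; substituting into the remaining equation gives: h(3,h(a,p(1,a))) ≐ h(3,v). Substituting into the earlier bindings gives s := p(1,a), u := a.
Decompose h/2: 3 ≐ 3,  h(a,p(1,a)) ≐ v.
Delete trivial equation 3 ≐ 3.
Bind v := h(a,p(1,a)). Substituting into the earlier bindings gives z := h(q(p(h(a,p(1,a)),6)),3), x := q(p(h(a,p(1,a)),6)).
MGU = { s := p(1,a), z := h(q(p(h(a,p(1,a)),6)),3), x := q(p(h(a,p(1,a)),6)), u := a, y1 := a, v := h(a,p(1,a)) }, so z := h(q(p(h(a,p(1,a)),6)),3).

h(q(p(h(a,p(1,a)),6)),3)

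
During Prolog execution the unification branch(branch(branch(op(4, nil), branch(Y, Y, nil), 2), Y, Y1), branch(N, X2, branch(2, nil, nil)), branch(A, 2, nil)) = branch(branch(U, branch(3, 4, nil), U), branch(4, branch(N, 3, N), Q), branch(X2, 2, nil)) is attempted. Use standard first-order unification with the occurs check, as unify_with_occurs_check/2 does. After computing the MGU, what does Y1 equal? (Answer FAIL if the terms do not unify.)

Decompose branch/3: branch(branch(op(4, nil), branch(Y, Y, nil), 2), Y, Y1) = branch(U, branch(3, 4, nil), U),  branch(N, X2, branch(2, nil, nil)) = branch(4, branch(N, 3, N), Q),  branch(A, 2, nil) = branch(X2, 2, nil).
Decompose branch/3: branch(op(4, nil), branch(Y, Y, nil), 2) = U,  Y = branch(3, 4, nil),  Y1 = U.
Bind U := branch(op(4, nil), branch(Y, Y, nil), 2); substituting into the one remaining equation that mentions U gives: Y1 = branch(op(4, nil), branch(Y, Y, nil), 2).
Bind Y := branch(3, 4, nil); substituting into the one remaining equation that mentions Y gives: Y1 = branch(op(4, nil), branch(branch(3, 4, nil), branch(3, 4, nil), nil), 2). Substituting into the earlier binding gives U := branch(op(4, nil), branch(branch(3, 4, nil), branch(3, 4, nil), nil), 2).
Bind Y1 := branch(op(4, nil), branch(branch(3, 4, nil), branch(3, 4, nil), nil), 2); no other remaining equation mentions Y1.
Decompose branch/3: N = 4,  X2 = branch(N, 3, N),  branch(2, nil, nil) = Q.
Bind N := 4; substituting into the one remaining equation that mentions N gives: X2 = branch(4, 3, 4).
Bind X2 := branch(4, 3, 4); substituting into the one remaining equation that mentions X2 gives: branch(A, 2, nil) = branch(branch(4, 3, 4), 2, nil).
Bind Q := branch(2, nil, nil); no other remaining equation mentions Q.
Decompose branch/3: A = branch(4, 3, 4),  2 = 2,  nil = nil.
Bind A := branch(4, 3, 4); no other remaining equation mentions A.
Delete trivial equation 2 = 2.
Delete trivial equation nil = nil.
MGU = { U -> branch(op(4, nil), branch(branch(3, 4, nil), branch(3, 4, nil), nil), 2), Y -> branch(3, 4, nil), Y1 -> branch(op(4, nil), branch(branch(3, 4, nil), branch(3, 4, nil), nil), 2), N -> 4, X2 -> branch(4, 3, 4), Q -> branch(2, nil, nil), A -> branch(4, 3, 4) }, so Y1 -> branch(op(4, nil), branch(branch(3, 4, nil), branch(3, 4, nil), nil), 2).

branch(op(4, nil), branch(branch(3, 4, nil), branch(3, 4, nil), nil), 2)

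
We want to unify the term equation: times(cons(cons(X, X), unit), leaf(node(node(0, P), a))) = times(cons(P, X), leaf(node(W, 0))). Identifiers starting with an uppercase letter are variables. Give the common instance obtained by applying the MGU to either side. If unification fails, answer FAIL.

FAIL

Decompose times/2: cons(cons(X, X), unit) = cons(P, X),  leaf(node(node(0, P), a)) = leaf(node(W, 0)).
Decompose cons/2: cons(X, X) = P,  unit = X.
Bind P := cons(X, X); substituting into the one remaining equation that mentions P gives: leaf(node(node(0, cons(X, X)), a)) = leaf(node(W, 0)).
Bind X := unit; substituting into the remaining equation gives: leaf(node(node(0, cons(unit, unit)), a)) = leaf(node(W, 0)). Substituting into the earlier binding gives P := cons(unit, unit).
Decompose leaf/1: node(node(0, cons(unit, unit)), a) = node(W, 0).
Decompose node/2: node(0, cons(unit, unit)) = W,  a = 0.
Bind W := node(0, cons(unit, unit)); no other remaining equation mentions W.
Clash: constants a and 0 differ; no unifier exists.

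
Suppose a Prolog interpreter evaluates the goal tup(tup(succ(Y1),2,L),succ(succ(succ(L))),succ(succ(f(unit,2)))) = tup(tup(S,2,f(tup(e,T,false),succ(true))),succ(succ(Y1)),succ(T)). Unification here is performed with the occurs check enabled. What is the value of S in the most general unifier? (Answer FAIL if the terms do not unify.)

Decompose tup/3: tup(succ(Y1),2,L) = tup(S,2,f(tup(e,T,false),succ(true))),  succ(succ(succ(L))) = succ(succ(Y1)),  succ(succ(f(unit,2))) = succ(T).
Decompose tup/3: succ(Y1) = S,  2 = 2,  L = f(tup(e,T,false),succ(true)).
Bind S := succ(Y1); no other remaining equation mentions S.
Delete trivial equation 2 = 2.
Bind L := f(tup(e,T,false),succ(true)); substituting into the one remaining equation that mentions L gives: succ(succ(succ(f(tup(e,T,false),succ(true))))) = succ(succ(Y1)).
Decompose succ/1: succ(succ(f(tup(e,T,false),succ(true)))) = succ(Y1).
Decompose succ/1: succ(f(tup(e,T,false),succ(true))) = Y1.
Bind Y1 := succ(f(tup(e,T,false),succ(true))); no other remaining equation mentions Y1. Substituting into the earlier binding gives S := succ(succ(f(tup(e,T,false),succ(true)))).
Decompose succ/1: succ(f(unit,2)) = T.
Bind T := succ(f(unit,2)). Substituting into the earlier bindings gives S := succ(succ(f(tup(e,succ(f(unit,2)),false),succ(true)))), L := f(tup(e,succ(f(unit,2)),false),succ(true)), Y1 := succ(f(tup(e,succ(f(unit,2)),false),succ(true))).
MGU = { S ↦ succ(succ(f(tup(e,succ(f(unit,2)),false),succ(true)))), L ↦ f(tup(e,succ(f(unit,2)),false),succ(true)), Y1 ↦ succ(f(tup(e,succ(f(unit,2)),false),succ(true))), T ↦ succ(f(unit,2)) }, so S ↦ succ(succ(f(tup(e,succ(f(unit,2)),false),succ(true)))).

succ(succ(f(tup(e,succ(f(unit,2)),false),succ(true))))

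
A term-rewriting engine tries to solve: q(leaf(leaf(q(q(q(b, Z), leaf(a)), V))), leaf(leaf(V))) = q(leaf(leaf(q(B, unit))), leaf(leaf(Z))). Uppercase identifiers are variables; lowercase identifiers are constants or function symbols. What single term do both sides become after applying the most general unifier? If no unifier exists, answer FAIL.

q(leaf(leaf(q(q(q(b, unit), leaf(a)), unit))), leaf(leaf(unit)))

Decompose q/2: leaf(leaf(q(q(q(b, Z), leaf(a)), V))) = leaf(leaf(q(B, unit))),  leaf(leaf(V)) = leaf(leaf(Z)).
Decompose leaf/1: leaf(q(q(q(b, Z), leaf(a)), V)) = leaf(q(B, unit)).
Decompose leaf/1: q(q(q(b, Z), leaf(a)), V) = q(B, unit).
Decompose q/2: q(q(b, Z), leaf(a)) = B,  V = unit.
Bind B := q(q(b, Z), leaf(a)); no other remaining equation mentions B.
Bind V := unit; substituting into the remaining equation gives: leaf(leaf(unit)) = leaf(leaf(Z)).
Decompose leaf/1: leaf(unit) = leaf(Z).
Decompose leaf/1: unit = Z.
Bind Z := unit. Substituting into the earlier binding gives B := q(q(b, unit), leaf(a)).
Applying the MGU to either side gives q(leaf(leaf(q(q(q(b, unit), leaf(a)), unit))), leaf(leaf(unit))).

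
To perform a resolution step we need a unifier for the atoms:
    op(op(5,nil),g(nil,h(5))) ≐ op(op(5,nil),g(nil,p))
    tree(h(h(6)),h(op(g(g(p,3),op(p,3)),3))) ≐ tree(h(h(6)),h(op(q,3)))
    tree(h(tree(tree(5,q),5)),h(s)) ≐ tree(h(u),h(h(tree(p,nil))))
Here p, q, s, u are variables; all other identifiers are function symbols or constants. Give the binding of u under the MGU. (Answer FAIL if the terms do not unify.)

Decompose op/2: op(5,nil) ≐ op(5,nil),  g(nil,h(5)) ≐ g(nil,p).
Delete trivial equation op(5,nil) ≐ op(5,nil).
Decompose g/2: nil ≐ nil,  h(5) ≐ p.
Delete trivial equation nil ≐ nil.
Bind p := h(5); substituting into the remaining equations gives: tree(h(h(6)),h(op(g(g(h(5),3),op(h(5),3)),3))) ≐ tree(h(h(6)),h(op(q,3))),  tree(h(tree(tree(5,q),5)),h(s)) ≐ tree(h(u),h(h(tree(h(5),nil)))).
Decompose tree/2: h(h(6)) ≐ h(h(6)),  h(op(g(g(h(5),3),op(h(5),3)),3)) ≐ h(op(q,3)).
Delete trivial equation h(h(6)) ≐ h(h(6)).
Decompose h/1: op(g(g(h(5),3),op(h(5),3)),3) ≐ op(q,3).
Decompose op/2: g(g(h(5),3),op(h(5),3)) ≐ q,  3 ≐ 3.
Bind q := g(g(h(5),3),op(h(5),3)); substituting into the one remaining equation that mentions q gives: tree(h(tree(tree(5,g(g(h(5),3),op(h(5),3))),5)),h(s)) ≐ tree(h(u),h(h(tree(h(5),nil)))).
Delete trivial equation 3 ≐ 3.
Decompose tree/2: h(tree(tree(5,g(g(h(5),3),op(h(5),3))),5)) ≐ h(u),  h(s) ≐ h(h(tree(h(5),nil))).
Decompose h/1: tree(tree(5,g(g(h(5),3),op(h(5),3))),5) ≐ u.
Bind u := tree(tree(5,g(g(h(5),3),op(h(5),3))),5); no other remaining equation mentions u.
Decompose h/1: s ≐ h(tree(h(5),nil)).
Bind s := h(tree(h(5),nil)).
MGU = { p ↦ h(5), q ↦ g(g(h(5),3),op(h(5),3)), u ↦ tree(tree(5,g(g(h(5),3),op(h(5),3))),5), s ↦ h(tree(h(5),nil)) }, so u ↦ tree(tree(5,g(g(h(5),3),op(h(5),3))),5).

tree(tree(5,g(g(h(5),3),op(h(5),3))),5)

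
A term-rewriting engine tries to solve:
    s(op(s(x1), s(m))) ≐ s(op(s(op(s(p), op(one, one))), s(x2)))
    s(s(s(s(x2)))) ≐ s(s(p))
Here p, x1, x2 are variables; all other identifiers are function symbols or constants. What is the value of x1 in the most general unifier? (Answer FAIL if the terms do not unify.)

Decompose s/1: op(s(x1), s(m)) ≐ op(s(op(s(p), op(one, one))), s(x2)).
Decompose op/2: s(x1) ≐ s(op(s(p), op(one, one))),  s(m) ≐ s(x2).
Decompose s/1: x1 ≐ op(s(p), op(one, one)).
Bind x1 := op(s(p), op(one, one)); no other remaining equation mentions x1.
Decompose s/1: m ≐ x2.
Bind x2 := m; substituting into the remaining equation gives: s(s(s(s(m)))) ≐ s(s(p)).
Decompose s/1: s(s(s(m))) ≐ s(p).
Decompose s/1: s(s(m)) ≐ p.
Bind p := s(s(m)). Substituting into the earlier binding gives x1 := op(s(s(s(m))), op(one, one)).
MGU = { x1 ↦ op(s(s(s(m))), op(one, one)), x2 ↦ m, p ↦ s(s(m)) }, so x1 ↦ op(s(s(s(m))), op(one, one)).

op(s(s(s(m))), op(one, one))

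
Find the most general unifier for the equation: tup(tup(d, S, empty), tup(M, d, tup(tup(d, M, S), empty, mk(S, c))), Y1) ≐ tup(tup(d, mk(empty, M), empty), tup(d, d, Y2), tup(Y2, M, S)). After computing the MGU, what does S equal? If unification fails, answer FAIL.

Decompose tup/3: tup(d, S, empty) ≐ tup(d, mk(empty, M), empty),  tup(M, d, tup(tup(d, M, S), empty, mk(S, c))) ≐ tup(d, d, Y2),  Y1 ≐ tup(Y2, M, S).
Decompose tup/3: d ≐ d,  S ≐ mk(empty, M),  empty ≐ empty.
Delete trivial equation d ≐ d.
Bind S := mk(empty, M); substituting into the 2 remaining equations that mention S gives: tup(M, d, tup(tup(d, M, mk(empty, M)), empty, mk(mk(empty, M), c))) ≐ tup(d, d, Y2),  Y1 ≐ tup(Y2, M, mk(empty, M)).
Delete trivial equation empty ≐ empty.
Decompose tup/3: M ≐ d,  d ≐ d,  tup(tup(d, M, mk(empty, M)), empty, mk(mk(empty, M), c)) ≐ Y2.
Bind M := d; substituting into the 2 remaining equations that mention M gives: tup(tup(d, d, mk(empty, d)), empty, mk(mk(empty, d), c)) ≐ Y2,  Y1 ≐ tup(Y2, d, mk(empty, d)). Substituting into the earlier binding gives S := mk(empty, d).
Delete trivial equation d ≐ d.
Bind Y2 := tup(tup(d, d, mk(empty, d)), empty, mk(mk(empty, d), c)); substituting into the remaining equation gives: Y1 ≐ tup(tup(tup(d, d, mk(empty, d)), empty, mk(mk(empty, d), c)), d, mk(empty, d)).
Bind Y1 := tup(tup(tup(d, d, mk(empty, d)), empty, mk(mk(empty, d), c)), d, mk(empty, d)).
MGU = { S := mk(empty, d), M := d, Y2 := tup(tup(d, d, mk(empty, d)), empty, mk(mk(empty, d), c)), Y1 := tup(tup(tup(d, d, mk(empty, d)), empty, mk(mk(empty, d), c)), d, mk(empty, d)) }, so S := mk(empty, d).

mk(empty, d)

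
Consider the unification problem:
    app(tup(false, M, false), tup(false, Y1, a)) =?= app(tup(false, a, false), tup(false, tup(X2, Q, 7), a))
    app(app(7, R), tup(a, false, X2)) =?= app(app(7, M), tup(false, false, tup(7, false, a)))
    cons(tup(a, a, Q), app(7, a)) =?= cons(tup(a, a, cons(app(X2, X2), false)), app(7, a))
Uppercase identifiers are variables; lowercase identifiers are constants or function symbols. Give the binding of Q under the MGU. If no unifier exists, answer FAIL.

Decompose app/2: tup(false, M, false) =?= tup(false, a, false),  tup(false, Y1, a) =?= tup(false, tup(X2, Q, 7), a).
Decompose tup/3: false =?= false,  M =?= a,  false =?= false.
Delete trivial equation false =?= false.
Bind M := a; substituting into the one remaining equation that mentions M gives: app(app(7, R), tup(a, false, X2)) =?= app(app(7, a), tup(false, false, tup(7, false, a))).
Delete trivial equation false =?= false.
Decompose tup/3: false =?= false,  Y1 =?= tup(X2, Q, 7),  a =?= a.
Delete trivial equation false =?= false.
Bind Y1 := tup(X2, Q, 7); no other remaining equation mentions Y1.
Delete trivial equation a =?= a.
Decompose app/2: app(7, R) =?= app(7, a),  tup(a, false, X2) =?= tup(false, false, tup(7, false, a)).
Decompose app/2: 7 =?= 7,  R =?= a.
Delete trivial equation 7 =?= 7.
Bind R := a; no other remaining equation mentions R.
Decompose tup/3: a =?= false,  false =?= false,  X2 =?= tup(7, false, a).
Clash: constants a and false differ; no unifier exists.

FAIL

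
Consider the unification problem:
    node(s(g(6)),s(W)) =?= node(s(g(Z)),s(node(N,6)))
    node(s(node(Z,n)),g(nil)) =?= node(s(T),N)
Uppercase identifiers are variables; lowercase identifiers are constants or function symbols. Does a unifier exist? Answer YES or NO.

YES

Decompose node/2: s(g(6)) =?= s(g(Z)),  s(W) =?= s(node(N,6)).
Decompose s/1: g(6) =?= g(Z).
Decompose g/1: 6 =?= Z.
Bind Z := 6; substituting into the one remaining equation that mentions Z gives: node(s(node(6,n)),g(nil)) =?= node(s(T),N).
Decompose s/1: W =?= node(N,6).
Bind W := node(N,6); no other remaining equation mentions W.
Decompose node/2: s(node(6,n)) =?= s(T),  g(nil) =?= N.
Decompose s/1: node(6,n) =?= T.
Bind T := node(6,n); no other remaining equation mentions T.
Bind N := g(nil). Substituting into the earlier binding gives W := node(g(nil),6).
No equations remain and no clash or occurs-check failure arose, so a unifier exists.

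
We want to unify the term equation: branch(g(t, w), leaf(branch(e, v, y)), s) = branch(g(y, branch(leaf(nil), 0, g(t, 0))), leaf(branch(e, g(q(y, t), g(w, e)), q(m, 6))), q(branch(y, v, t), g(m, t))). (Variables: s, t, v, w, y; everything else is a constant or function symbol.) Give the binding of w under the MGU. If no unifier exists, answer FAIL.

branch(leaf(nil), 0, g(q(m, 6), 0))

Decompose branch/3: g(t, w) = g(y, branch(leaf(nil), 0, g(t, 0))),  leaf(branch(e, v, y)) = leaf(branch(e, g(q(y, t), g(w, e)), q(m, 6))),  s = q(branch(y, v, t), g(m, t)).
Decompose g/2: t = y,  w = branch(leaf(nil), 0, g(t, 0)).
Bind t := y; substituting into the remaining equations gives: w = branch(leaf(nil), 0, g(y, 0)),  leaf(branch(e, v, y)) = leaf(branch(e, g(q(y, y), g(w, e)), q(m, 6))),  s = q(branch(y, v, y), g(m, y)).
Bind w := branch(leaf(nil), 0, g(y, 0)); substituting into the one remaining equation that mentions w gives: leaf(branch(e, v, y)) = leaf(branch(e, g(q(y, y), g(branch(leaf(nil), 0, g(y, 0)), e)), q(m, 6))).
Decompose leaf/1: branch(e, v, y) = branch(e, g(q(y, y), g(branch(leaf(nil), 0, g(y, 0)), e)), q(m, 6)).
Decompose branch/3: e = e,  v = g(q(y, y), g(branch(leaf(nil), 0, g(y, 0)), e)),  y = q(m, 6).
Delete trivial equation e = e.
Bind v := g(q(y, y), g(branch(leaf(nil), 0, g(y, 0)), e)); substituting into the one remaining equation that mentions v gives: s = q(branch(y, g(q(y, y), g(branch(leaf(nil), 0, g(y, 0)), e)), y), g(m, y)).
Bind y := q(m, 6); substituting into the remaining equation gives: s = q(branch(q(m, 6), g(q(q(m, 6), q(m, 6)), g(branch(leaf(nil), 0, g(q(m, 6), 0)), e)), q(m, 6)), g(m, q(m, 6))). Substituting into the earlier bindings gives t := q(m, 6), w := branch(leaf(nil), 0, g(q(m, 6), 0)), v := g(q(q(m, 6), q(m, 6)), g(branch(leaf(nil), 0, g(q(m, 6), 0)), e)).
Bind s := q(branch(q(m, 6), g(q(q(m, 6), q(m, 6)), g(branch(leaf(nil), 0, g(q(m, 6), 0)), e)), q(m, 6)), g(m, q(m, 6))).
MGU = { t ↦ q(m, 6), w ↦ branch(leaf(nil), 0, g(q(m, 6), 0)), v ↦ g(q(q(m, 6), q(m, 6)), g(branch(leaf(nil), 0, g(q(m, 6), 0)), e)), y ↦ q(m, 6), s ↦ q(branch(q(m, 6), g(q(q(m, 6), q(m, 6)), g(branch(leaf(nil), 0, g(q(m, 6), 0)), e)), q(m, 6)), g(m, q(m, 6))) }, so w ↦ branch(leaf(nil), 0, g(q(m, 6), 0)).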